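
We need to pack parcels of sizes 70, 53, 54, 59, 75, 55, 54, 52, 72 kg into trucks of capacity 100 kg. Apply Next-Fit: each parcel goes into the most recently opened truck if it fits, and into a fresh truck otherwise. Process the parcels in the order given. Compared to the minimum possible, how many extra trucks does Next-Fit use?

0

Next-Fit: [70] [53] [54] [59] [75] [55] [54] [52] [72] → 9 trucks.
9 parcels exceed 50 kg (half the capacity), and no two of those can share a truck, so at least 9 trucks are needed.
So 9 is already optimal.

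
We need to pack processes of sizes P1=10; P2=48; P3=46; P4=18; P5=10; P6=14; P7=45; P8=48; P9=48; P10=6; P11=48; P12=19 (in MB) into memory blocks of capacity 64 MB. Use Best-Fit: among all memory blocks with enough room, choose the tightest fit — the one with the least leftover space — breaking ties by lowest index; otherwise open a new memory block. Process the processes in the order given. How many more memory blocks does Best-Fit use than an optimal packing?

Best-Fit: [10,48,6] [46,18] [10,14] [45,19] [48] [48] [48] → 7 memory blocks.
Total size 360 MB; any packing needs at least ⌈360/64⌉ = 6 memory blocks.
An optimal packing achieves that bound: [48,14] [48,10,6] [48,10] [48] [46,18] [45,19] → 6 memory blocks.
Excess: 7 − 6 = 1.

1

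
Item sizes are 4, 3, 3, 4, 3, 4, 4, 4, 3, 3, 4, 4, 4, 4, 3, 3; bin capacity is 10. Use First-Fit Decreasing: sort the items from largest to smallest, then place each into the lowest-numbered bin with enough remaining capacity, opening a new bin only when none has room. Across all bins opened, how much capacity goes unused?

Sorted descending: 4, 4, 4, 4, 4, 4, 4, 4, 4, 3, 3, 3, 3, 3, 3, 3.
Put 4 in bin 1; 6 remain.
Put 4 in bin 1; 2 remain.
Put 4 in bin 2; 6 remain.
Put 4 in bin 2; 2 remain.
Put 4 in bin 3; 6 remain.
Put 4 in bin 3; 2 remain.
Put 4 in bin 4; 6 remain.
Put 4 in bin 4; 2 remain.
Put 4 in bin 5; 6 remain.
Put 3 in bin 5; 3 remain.
Put 3 in bin 5; 0 remain.
Put 3 in bin 6; 7 remain.
Put 3 in bin 6; 4 remain.
Put 3 in bin 6; 1 remain.
Put 3 in bin 7; 7 remain.
Put 3 in bin 7; 4 remain.
7 bins × 10 = 70; used 57; unused 13.

13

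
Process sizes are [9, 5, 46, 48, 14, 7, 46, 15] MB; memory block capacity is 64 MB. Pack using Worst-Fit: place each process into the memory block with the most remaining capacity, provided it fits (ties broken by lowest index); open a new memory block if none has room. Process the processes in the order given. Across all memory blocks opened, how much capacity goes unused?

9 MB → memory block 1 (remaining 55 MB)
5 MB → memory block 1 (remaining 50 MB)
46 MB → memory block 1 (remaining 4 MB)
48 MB → memory block 2 (remaining 16 MB)
14 MB → memory block 2 (remaining 2 MB)
7 MB → memory block 3 (remaining 57 MB)
46 MB → memory block 3 (remaining 11 MB)
15 MB → memory block 4 (remaining 49 MB)
4 memory blocks × 64 MB = 256 MB; used 190 MB; unused 66 MB.

66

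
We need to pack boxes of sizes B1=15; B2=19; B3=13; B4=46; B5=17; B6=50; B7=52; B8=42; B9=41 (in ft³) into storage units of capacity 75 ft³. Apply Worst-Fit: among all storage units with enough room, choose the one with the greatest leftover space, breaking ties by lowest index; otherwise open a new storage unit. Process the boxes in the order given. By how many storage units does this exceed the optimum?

1

Worst-Fit: [15,19,13] [46,17] [50] [52] [42] [41] → 6 storage units.
5 boxes exceed 37.5 ft³ (half the capacity), and no two of those can share a storage unit, so at least 5 storage units are needed.
An optimal packing achieves that bound: [52,19] [50,17] [46,15,13] [42] [41] → 5 storage units.
Excess: 6 − 5 = 1.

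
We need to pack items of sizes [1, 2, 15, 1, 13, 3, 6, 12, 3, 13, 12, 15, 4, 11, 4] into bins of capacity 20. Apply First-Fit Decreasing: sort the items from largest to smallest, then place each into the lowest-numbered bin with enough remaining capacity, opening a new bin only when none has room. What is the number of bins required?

Sorted descending: 15, 15, 13, 13, 12, 12, 11, 6, 4, 4, 3, 3, 2, 1, 1.
bin 1: place 15, 5 left
bin 2: place 15, 5 left
bin 3: place 13, 7 left
bin 4: place 13, 7 left
bin 5: place 12, 8 left
bin 6: place 12, 8 left
bin 7: place 11, 9 left
bin 3: place 6, 1 left
bin 1: place 4, 1 left
bin 2: place 4, 1 left
bin 4: place 3, 4 left
bin 4: place 3, 1 left
bin 5: place 2, 6 left
bin 1: place 1, 0 left
bin 2: place 1, 0 left

7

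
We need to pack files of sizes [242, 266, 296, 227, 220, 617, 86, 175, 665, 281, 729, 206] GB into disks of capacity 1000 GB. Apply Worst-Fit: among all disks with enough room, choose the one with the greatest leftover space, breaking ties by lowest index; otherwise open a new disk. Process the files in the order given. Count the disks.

242 GB → disk 1 (remaining 758 GB)
266 GB → disk 1 (remaining 492 GB)
296 GB → disk 1 (remaining 196 GB)
227 GB → disk 2 (remaining 773 GB)
220 GB → disk 2 (remaining 553 GB)
617 GB → disk 3 (remaining 383 GB)
86 GB → disk 2 (remaining 467 GB)
175 GB → disk 2 (remaining 292 GB)
665 GB → disk 4 (remaining 335 GB)
281 GB → disk 3 (remaining 102 GB)
729 GB → disk 5 (remaining 271 GB)
206 GB → disk 4 (remaining 129 GB)
Final disks: [242,266,296] [227,220,86,175] [617,281] [665,206] [729].

5 disks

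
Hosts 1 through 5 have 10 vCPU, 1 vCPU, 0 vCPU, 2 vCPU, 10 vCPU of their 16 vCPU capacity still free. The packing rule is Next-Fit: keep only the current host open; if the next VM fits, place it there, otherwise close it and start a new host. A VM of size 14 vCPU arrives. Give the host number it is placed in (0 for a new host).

Next-Fit only looks at host 5, which has 10 vCPU free.
14 vCPU does not fit, so a new host is opened.

0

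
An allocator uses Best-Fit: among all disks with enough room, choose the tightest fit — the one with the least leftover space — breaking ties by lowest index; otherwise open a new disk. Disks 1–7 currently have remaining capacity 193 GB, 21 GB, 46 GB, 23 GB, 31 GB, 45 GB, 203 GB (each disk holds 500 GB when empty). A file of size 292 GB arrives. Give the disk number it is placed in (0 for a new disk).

0

No disk has ≥ 292 GB free, so a new disk is opened.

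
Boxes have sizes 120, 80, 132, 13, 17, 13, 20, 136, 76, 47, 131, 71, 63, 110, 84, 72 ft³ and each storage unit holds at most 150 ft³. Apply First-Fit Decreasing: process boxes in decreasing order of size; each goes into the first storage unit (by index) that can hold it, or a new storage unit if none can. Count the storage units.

Sorted descending: 136, 132, 131, 120, 110, 84, 80, 76, 72, 71, 63, 47, 20, 17, 13, 13.
storage unit 1: place 136 ft³, 14 ft³ left
storage unit 2: place 132 ft³, 18 ft³ left
storage unit 3: place 131 ft³, 19 ft³ left
storage unit 4: place 120 ft³, 30 ft³ left
storage unit 5: place 110 ft³, 40 ft³ left
storage unit 6: place 84 ft³, 66 ft³ left
storage unit 7: place 80 ft³, 70 ft³ left
storage unit 8: place 76 ft³, 74 ft³ left
storage unit 8: place 72 ft³, 2 ft³ left
storage unit 9: place 71 ft³, 79 ft³ left
storage unit 6: place 63 ft³, 3 ft³ left
storage unit 7: place 47 ft³, 23 ft³ left
storage unit 4: place 20 ft³, 10 ft³ left
storage unit 2: place 17 ft³, 1 ft³ left
storage unit 1: place 13 ft³, 1 ft³ left
storage unit 3: place 13 ft³, 6 ft³ left
Final storage units: [136,13] [132,17] [131,13] [120,20] [110] [84,63] [80,47] [76,72] [71].

9 storage units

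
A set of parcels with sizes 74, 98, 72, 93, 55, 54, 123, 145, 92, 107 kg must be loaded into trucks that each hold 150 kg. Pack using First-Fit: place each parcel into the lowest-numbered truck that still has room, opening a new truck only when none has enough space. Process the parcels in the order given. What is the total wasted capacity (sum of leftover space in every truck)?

74 kg → truck 1 (remaining 76 kg)
98 kg → truck 2 (remaining 52 kg)
72 kg → truck 1 (remaining 4 kg)
93 kg → truck 3 (remaining 57 kg)
55 kg → truck 3 (remaining 2 kg)
54 kg → truck 4 (remaining 96 kg)
123 kg → truck 5 (remaining 27 kg)
145 kg → truck 6 (remaining 5 kg)
92 kg → truck 4 (remaining 4 kg)
107 kg → truck 7 (remaining 43 kg)
7 trucks × 150 kg = 1050 kg; used 913 kg; unused 137 kg.

137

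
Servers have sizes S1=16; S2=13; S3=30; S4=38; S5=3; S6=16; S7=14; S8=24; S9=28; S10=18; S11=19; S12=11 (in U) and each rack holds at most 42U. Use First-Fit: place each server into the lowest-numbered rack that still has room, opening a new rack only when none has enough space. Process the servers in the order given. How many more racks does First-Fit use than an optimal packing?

1

First-Fit: [16,13,3] [30,11] [38] [16,14] [24,18] [28] [19] → 7 racks.
Total size 230U; any packing needs at least ⌈230/42⌉ = 6 racks.
An optimal packing achieves that bound: [38,3] [30,11] [28,14] [24,18] [19,16] [16,13] → 6 racks.
Excess: 7 − 6 = 1.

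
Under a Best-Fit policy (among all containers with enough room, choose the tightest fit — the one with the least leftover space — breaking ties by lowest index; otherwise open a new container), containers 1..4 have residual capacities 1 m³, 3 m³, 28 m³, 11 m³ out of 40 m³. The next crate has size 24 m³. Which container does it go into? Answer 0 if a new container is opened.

Containers with room: container 3 (28 m³).
Tightest fit is container 3 with 28 m³ free.

3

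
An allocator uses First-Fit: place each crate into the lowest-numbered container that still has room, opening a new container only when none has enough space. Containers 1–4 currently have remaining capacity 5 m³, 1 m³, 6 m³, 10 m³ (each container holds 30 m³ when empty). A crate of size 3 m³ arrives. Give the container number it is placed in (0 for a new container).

1

Containers with room: container 1 (5 m³), container 3 (6 m³), container 4 (10 m³).
The first with room is container 1.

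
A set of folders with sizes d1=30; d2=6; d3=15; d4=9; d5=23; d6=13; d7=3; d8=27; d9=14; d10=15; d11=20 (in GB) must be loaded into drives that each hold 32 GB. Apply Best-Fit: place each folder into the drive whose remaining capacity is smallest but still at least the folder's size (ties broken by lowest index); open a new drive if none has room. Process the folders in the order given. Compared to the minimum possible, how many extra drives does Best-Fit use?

Best-Fit: [30] [6,15,9] [23,3] [13,14] [27] [15] [20] → 7 drives.
Total size 175 GB; any packing needs at least ⌈175/32⌉ = 6 drives.
An optimal packing achieves that bound: [30] [27,3] [23,9] [20,6] [15,15] [14,13] → 6 drives.
Excess: 7 − 6 = 1.

1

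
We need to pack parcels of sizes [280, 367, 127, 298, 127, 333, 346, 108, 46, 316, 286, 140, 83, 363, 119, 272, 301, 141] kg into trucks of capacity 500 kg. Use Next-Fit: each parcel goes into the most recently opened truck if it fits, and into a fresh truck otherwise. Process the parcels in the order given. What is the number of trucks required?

10 trucks

Put 280 kg in truck 1; 220 kg remain.
Put 367 kg in truck 2; 133 kg remain.
Put 127 kg in truck 2; 6 kg remain.
Put 298 kg in truck 3; 202 kg remain.
Put 127 kg in truck 3; 75 kg remain.
Put 333 kg in truck 4; 167 kg remain.
Put 346 kg in truck 5; 154 kg remain.
Put 108 kg in truck 5; 46 kg remain.
Put 46 kg in truck 5; 0 kg remain.
Put 316 kg in truck 6; 184 kg remain.
Put 286 kg in truck 7; 214 kg remain.
Put 140 kg in truck 7; 74 kg remain.
Put 83 kg in truck 8; 417 kg remain.
Put 363 kg in truck 8; 54 kg remain.
Put 119 kg in truck 9; 381 kg remain.
Put 272 kg in truck 9; 109 kg remain.
Put 301 kg in truck 10; 199 kg remain.
Put 141 kg in truck 10; 58 kg remain.
Final trucks: [280] [367,127] [298,127] [333] [346,108,46] [316] [286,140] [83,363] [119,272] [301,141].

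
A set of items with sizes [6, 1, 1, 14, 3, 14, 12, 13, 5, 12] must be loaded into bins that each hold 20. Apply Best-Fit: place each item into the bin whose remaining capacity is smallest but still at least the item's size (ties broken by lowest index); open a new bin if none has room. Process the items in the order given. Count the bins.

bin 1: place 6, 14 left
bin 1: place 1, 13 left
bin 1: place 1, 12 left
bin 2: place 14, 6 left
bin 2: place 3, 3 left
bin 3: place 14, 6 left
bin 1: place 12, 0 left
bin 4: place 13, 7 left
bin 3: place 5, 1 left
bin 5: place 12, 8 left

5 bins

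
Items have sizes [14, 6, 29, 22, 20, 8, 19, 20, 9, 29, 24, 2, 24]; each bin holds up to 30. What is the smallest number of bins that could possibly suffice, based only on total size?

8

Total size = 14 + 6 + 29 + 22 + 20 + 8 + 19 + 20 + 9 + 29 + 24 + 2 + 24 = 226.
⌈226 / 30⌉ = 8.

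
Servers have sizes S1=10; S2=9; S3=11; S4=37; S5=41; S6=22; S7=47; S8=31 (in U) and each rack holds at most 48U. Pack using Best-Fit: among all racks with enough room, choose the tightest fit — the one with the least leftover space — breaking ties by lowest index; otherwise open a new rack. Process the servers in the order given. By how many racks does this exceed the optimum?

Best-Fit: [10,9,11] [37] [41] [22] [47] [31] → 6 racks.
Total size 208U; any packing needs at least ⌈208/48⌉ = 5 racks.
An optimal packing achieves that bound: [47] [41] [37,11] [31,10] [22,9] → 5 racks.
Excess: 6 − 5 = 1.

1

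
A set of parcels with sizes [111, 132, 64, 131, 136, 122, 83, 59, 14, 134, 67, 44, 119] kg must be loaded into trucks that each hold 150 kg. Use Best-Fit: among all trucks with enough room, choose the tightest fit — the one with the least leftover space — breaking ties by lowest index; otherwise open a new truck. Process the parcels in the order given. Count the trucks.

10

Put 111 kg in truck 1; 39 kg remain.
Put 132 kg in truck 2; 18 kg remain.
Put 64 kg in truck 3; 86 kg remain.
Put 131 kg in truck 4; 19 kg remain.
Put 136 kg in truck 5; 14 kg remain.
Put 122 kg in truck 6; 28 kg remain.
Put 83 kg in truck 3; 3 kg remain.
Put 59 kg in truck 7; 91 kg remain.
Put 14 kg in truck 5; 0 kg remain.
Put 134 kg in truck 8; 16 kg remain.
Put 67 kg in truck 7; 24 kg remain.
Put 44 kg in truck 9; 106 kg remain.
Put 119 kg in truck 10; 31 kg remain.
Final trucks: [111] [132] [64,83] [131] [136,14] [122] [59,67] [134] [44] [119].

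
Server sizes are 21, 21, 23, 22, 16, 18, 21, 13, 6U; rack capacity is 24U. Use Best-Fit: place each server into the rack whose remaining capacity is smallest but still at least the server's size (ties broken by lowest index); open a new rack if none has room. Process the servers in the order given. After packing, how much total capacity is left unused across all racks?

Put 21U in rack 1; 3U remain.
Put 21U in rack 2; 3U remain.
Put 23U in rack 3; 1U remain.
Put 22U in rack 4; 2U remain.
Put 16U in rack 5; 8U remain.
Put 18U in rack 6; 6U remain.
Put 21U in rack 7; 3U remain.
Put 13U in rack 8; 11U remain.
Put 6U in rack 6; 0U remain.
8 racks × 24U = 192U; used 161U; unused 31U.

31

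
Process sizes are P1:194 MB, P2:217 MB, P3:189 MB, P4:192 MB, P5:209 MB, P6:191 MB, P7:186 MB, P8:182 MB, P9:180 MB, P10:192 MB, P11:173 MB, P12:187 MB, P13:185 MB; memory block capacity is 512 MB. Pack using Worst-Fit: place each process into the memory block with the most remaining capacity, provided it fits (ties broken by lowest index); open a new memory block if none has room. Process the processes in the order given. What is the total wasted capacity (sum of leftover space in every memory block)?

1107

memory block 1: place P1 (194 MB), 318 MB left
memory block 1: place P2 (217 MB), 101 MB left
memory block 2: place P3 (189 MB), 323 MB left
memory block 2: place P4 (192 MB), 131 MB left
memory block 3: place P5 (209 MB), 303 MB left
memory block 3: place P6 (191 MB), 112 MB left
memory block 4: place P7 (186 MB), 326 MB left
memory block 4: place P8 (182 MB), 144 MB left
memory block 5: place P9 (180 MB), 332 MB left
memory block 5: place P10 (192 MB), 140 MB left
memory block 6: place P11 (173 MB), 339 MB left
memory block 6: place P12 (187 MB), 152 MB left
memory block 7: place P13 (185 MB), 327 MB left
7 memory blocks × 512 MB = 3584 MB; used 2477 MB; unused 1107 MB.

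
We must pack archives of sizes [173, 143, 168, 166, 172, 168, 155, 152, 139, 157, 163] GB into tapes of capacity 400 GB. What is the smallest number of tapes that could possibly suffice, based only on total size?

Total size = 173 + 143 + 168 + 166 + 172 + 168 + 155 + 152 + 139 + 157 + 163 = 1756 GB.
⌈1756 / 400⌉ = 5.

5 tapes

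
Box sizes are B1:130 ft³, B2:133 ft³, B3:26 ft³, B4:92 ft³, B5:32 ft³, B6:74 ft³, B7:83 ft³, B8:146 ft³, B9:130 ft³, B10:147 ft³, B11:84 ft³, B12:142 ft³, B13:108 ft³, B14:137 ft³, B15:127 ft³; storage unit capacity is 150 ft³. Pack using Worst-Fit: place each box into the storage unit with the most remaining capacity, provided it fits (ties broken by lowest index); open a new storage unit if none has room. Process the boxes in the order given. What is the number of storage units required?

13 storage units

Put B1 (130 ft³) in storage unit 1; 20 ft³ remain.
Put B2 (133 ft³) in storage unit 2; 17 ft³ remain.
Put B3 (26 ft³) in storage unit 3; 124 ft³ remain.
Put B4 (92 ft³) in storage unit 3; 32 ft³ remain.
Put B5 (32 ft³) in storage unit 3; 0 ft³ remain.
Put B6 (74 ft³) in storage unit 4; 76 ft³ remain.
Put B7 (83 ft³) in storage unit 5; 67 ft³ remain.
Put B8 (146 ft³) in storage unit 6; 4 ft³ remain.
Put B9 (130 ft³) in storage unit 7; 20 ft³ remain.
Put B10 (147 ft³) in storage unit 8; 3 ft³ remain.
Put B11 (84 ft³) in storage unit 9; 66 ft³ remain.
Put B12 (142 ft³) in storage unit 10; 8 ft³ remain.
Put B13 (108 ft³) in storage unit 11; 42 ft³ remain.
Put B14 (137 ft³) in storage unit 12; 13 ft³ remain.
Put B15 (127 ft³) in storage unit 13; 23 ft³ remain.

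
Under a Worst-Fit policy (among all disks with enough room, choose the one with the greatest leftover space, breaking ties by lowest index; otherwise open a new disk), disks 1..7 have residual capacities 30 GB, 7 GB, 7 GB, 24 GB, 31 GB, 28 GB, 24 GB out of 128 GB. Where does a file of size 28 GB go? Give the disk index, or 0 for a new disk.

Disks with room: disk 1 (30 GB), disk 5 (31 GB), disk 6 (28 GB).
Most room is disk 5 with 31 GB free.

5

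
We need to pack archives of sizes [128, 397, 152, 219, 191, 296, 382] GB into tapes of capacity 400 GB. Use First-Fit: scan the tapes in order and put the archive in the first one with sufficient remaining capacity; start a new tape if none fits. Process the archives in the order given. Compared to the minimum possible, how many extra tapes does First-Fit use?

1

First-Fit: [128,152] [397] [219] [191] [296] [382] → 6 tapes.
Total size 1765 GB; any packing needs at least ⌈1765/400⌉ = 5 tapes.
An optimal packing achieves that bound: [397] [382] [296] [219,152] [191,128] → 5 tapes.
Excess: 6 − 5 = 1.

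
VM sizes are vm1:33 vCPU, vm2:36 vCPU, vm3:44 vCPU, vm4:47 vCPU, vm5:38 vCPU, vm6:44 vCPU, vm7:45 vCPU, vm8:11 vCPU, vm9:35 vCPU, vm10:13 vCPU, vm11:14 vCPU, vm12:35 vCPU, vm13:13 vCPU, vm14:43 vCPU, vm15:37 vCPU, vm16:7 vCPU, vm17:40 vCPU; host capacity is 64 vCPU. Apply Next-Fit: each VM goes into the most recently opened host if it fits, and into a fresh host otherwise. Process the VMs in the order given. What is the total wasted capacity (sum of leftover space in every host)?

Put vm1 (33 vCPU) in host 1; 31 vCPU remain.
Put vm2 (36 vCPU) in host 2; 28 vCPU remain.
Put vm3 (44 vCPU) in host 3; 20 vCPU remain.
Put vm4 (47 vCPU) in host 4; 17 vCPU remain.
Put vm5 (38 vCPU) in host 5; 26 vCPU remain.
Put vm6 (44 vCPU) in host 6; 20 vCPU remain.
Put vm7 (45 vCPU) in host 7; 19 vCPU remain.
Put vm8 (11 vCPU) in host 7; 8 vCPU remain.
Put vm9 (35 vCPU) in host 8; 29 vCPU remain.
Put vm10 (13 vCPU) in host 8; 16 vCPU remain.
Put vm11 (14 vCPU) in host 8; 2 vCPU remain.
Put vm12 (35 vCPU) in host 9; 29 vCPU remain.
Put vm13 (13 vCPU) in host 9; 16 vCPU remain.
Put vm14 (43 vCPU) in host 10; 21 vCPU remain.
Put vm15 (37 vCPU) in host 11; 27 vCPU remain.
Put vm16 (7 vCPU) in host 11; 20 vCPU remain.
Put vm17 (40 vCPU) in host 12; 24 vCPU remain.
12 hosts × 64 vCPU = 768 vCPU; used 535 vCPU; unused 233 vCPU.

233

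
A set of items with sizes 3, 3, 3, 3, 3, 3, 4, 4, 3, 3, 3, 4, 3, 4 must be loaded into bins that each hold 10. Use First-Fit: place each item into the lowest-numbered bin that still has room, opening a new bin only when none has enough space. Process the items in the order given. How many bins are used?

6 bins

Put 3 in bin 1; 7 remain.
Put 3 in bin 1; 4 remain.
Put 3 in bin 1; 1 remain.
Put 3 in bin 2; 7 remain.
Put 3 in bin 2; 4 remain.
Put 3 in bin 2; 1 remain.
Put 4 in bin 3; 6 remain.
Put 4 in bin 3; 2 remain.
Put 3 in bin 4; 7 remain.
Put 3 in bin 4; 4 remain.
Put 3 in bin 4; 1 remain.
Put 4 in bin 5; 6 remain.
Put 3 in bin 5; 3 remain.
Put 4 in bin 6; 6 remain.
Final bins: [3,3,3] [3,3,3] [4,4] [3,3,3] [4,3] [4].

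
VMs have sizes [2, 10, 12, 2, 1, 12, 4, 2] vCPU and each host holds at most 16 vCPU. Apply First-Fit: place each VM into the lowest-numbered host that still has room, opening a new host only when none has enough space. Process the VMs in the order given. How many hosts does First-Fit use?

3

2 vCPU → host 1 (remaining 14 vCPU)
10 vCPU → host 1 (remaining 4 vCPU)
12 vCPU → host 2 (remaining 4 vCPU)
2 vCPU → host 1 (remaining 2 vCPU)
1 vCPU → host 1 (remaining 1 vCPU)
12 vCPU → host 3 (remaining 4 vCPU)
4 vCPU → host 2 (remaining 0 vCPU)
2 vCPU → host 3 (remaining 2 vCPU)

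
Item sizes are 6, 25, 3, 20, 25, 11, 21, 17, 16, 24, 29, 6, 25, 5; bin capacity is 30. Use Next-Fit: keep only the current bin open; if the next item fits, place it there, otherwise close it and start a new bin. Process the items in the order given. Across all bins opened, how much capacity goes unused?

bin 1: place 6, 24 left
bin 2: place 25, 5 left
bin 2: place 3, 2 left
bin 3: place 20, 10 left
bin 4: place 25, 5 left
bin 5: place 11, 19 left
bin 6: place 21, 9 left
bin 7: place 17, 13 left
bin 8: place 16, 14 left
bin 9: place 24, 6 left
bin 10: place 29, 1 left
bin 11: place 6, 24 left
bin 12: place 25, 5 left
bin 12: place 5, 0 left
12 bins × 30 = 360; used 233; unused 127.

127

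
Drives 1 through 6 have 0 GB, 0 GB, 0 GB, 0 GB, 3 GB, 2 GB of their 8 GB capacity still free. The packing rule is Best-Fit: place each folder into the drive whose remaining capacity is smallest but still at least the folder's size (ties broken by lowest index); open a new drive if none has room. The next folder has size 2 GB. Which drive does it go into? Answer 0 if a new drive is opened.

6

Drives with room: drive 5 (3 GB), drive 6 (2 GB).
Tightest fit is drive 6 with 2 GB free.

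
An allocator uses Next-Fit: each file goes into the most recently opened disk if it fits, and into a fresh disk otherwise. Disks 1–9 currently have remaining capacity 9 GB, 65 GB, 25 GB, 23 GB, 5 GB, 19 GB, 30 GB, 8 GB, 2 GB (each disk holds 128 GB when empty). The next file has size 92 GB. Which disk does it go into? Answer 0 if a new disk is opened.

Next-Fit only looks at disk 9, which has 2 GB free.
92 GB does not fit, so a new disk is opened.

0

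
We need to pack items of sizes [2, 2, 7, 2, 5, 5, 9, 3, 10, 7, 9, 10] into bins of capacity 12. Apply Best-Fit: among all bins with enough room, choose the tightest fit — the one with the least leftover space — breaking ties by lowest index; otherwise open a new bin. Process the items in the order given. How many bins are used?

7 bins

Put 2 in bin 1; 10 remain.
Put 2 in bin 1; 8 remain.
Put 7 in bin 1; 1 remain.
Put 2 in bin 2; 10 remain.
Put 5 in bin 2; 5 remain.
Put 5 in bin 2; 0 remain.
Put 9 in bin 3; 3 remain.
Put 3 in bin 3; 0 remain.
Put 10 in bin 4; 2 remain.
Put 7 in bin 5; 5 remain.
Put 9 in bin 6; 3 remain.
Put 10 in bin 7; 2 remain.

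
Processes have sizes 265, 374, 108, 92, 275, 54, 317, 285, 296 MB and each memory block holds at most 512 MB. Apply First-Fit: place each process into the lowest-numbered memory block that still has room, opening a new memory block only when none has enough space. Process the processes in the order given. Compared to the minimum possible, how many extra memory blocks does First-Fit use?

First-Fit: [265,108,92] [374,54] [275] [317] [285] [296] → 6 memory blocks.
6 processes exceed 256 MB (half the capacity), and no two of those can share a memory block, so at least 6 memory blocks are needed.
So 6 is already optimal.

0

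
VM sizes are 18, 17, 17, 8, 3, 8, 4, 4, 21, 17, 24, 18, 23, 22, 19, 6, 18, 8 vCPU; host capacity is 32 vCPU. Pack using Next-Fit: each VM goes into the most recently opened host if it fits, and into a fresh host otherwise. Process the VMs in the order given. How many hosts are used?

12

18 vCPU → host 1 (remaining 14 vCPU)
17 vCPU → host 2 (remaining 15 vCPU)
17 vCPU → host 3 (remaining 15 vCPU)
8 vCPU → host 3 (remaining 7 vCPU)
3 vCPU → host 3 (remaining 4 vCPU)
8 vCPU → host 4 (remaining 24 vCPU)
4 vCPU → host 4 (remaining 20 vCPU)
4 vCPU → host 4 (remaining 16 vCPU)
21 vCPU → host 5 (remaining 11 vCPU)
17 vCPU → host 6 (remaining 15 vCPU)
24 vCPU → host 7 (remaining 8 vCPU)
18 vCPU → host 8 (remaining 14 vCPU)
23 vCPU → host 9 (remaining 9 vCPU)
22 vCPU → host 10 (remaining 10 vCPU)
19 vCPU → host 11 (remaining 13 vCPU)
6 vCPU → host 11 (remaining 7 vCPU)
18 vCPU → host 12 (remaining 14 vCPU)
8 vCPU → host 12 (remaining 6 vCPU)
Final hosts: [18] [17] [17,8,3] [8,4,4] [21] [17] [24] [18] [23] [22] [19,6] [18,8].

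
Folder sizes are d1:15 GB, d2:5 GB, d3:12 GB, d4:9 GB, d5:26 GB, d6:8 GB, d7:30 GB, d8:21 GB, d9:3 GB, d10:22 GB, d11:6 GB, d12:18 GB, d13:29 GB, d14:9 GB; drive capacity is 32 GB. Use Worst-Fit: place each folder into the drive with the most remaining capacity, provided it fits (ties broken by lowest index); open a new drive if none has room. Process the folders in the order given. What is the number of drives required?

8

d1 (15 GB) → drive 1 (remaining 17 GB)
d2 (5 GB) → drive 1 (remaining 12 GB)
d3 (12 GB) → drive 1 (remaining 0 GB)
d4 (9 GB) → drive 2 (remaining 23 GB)
d5 (26 GB) → drive 3 (remaining 6 GB)
d6 (8 GB) → drive 2 (remaining 15 GB)
d7 (30 GB) → drive 4 (remaining 2 GB)
d8 (21 GB) → drive 5 (remaining 11 GB)
d9 (3 GB) → drive 2 (remaining 12 GB)
d10 (22 GB) → drive 6 (remaining 10 GB)
d11 (6 GB) → drive 2 (remaining 6 GB)
d12 (18 GB) → drive 7 (remaining 14 GB)
d13 (29 GB) → drive 8 (remaining 3 GB)
d14 (9 GB) → drive 7 (remaining 5 GB)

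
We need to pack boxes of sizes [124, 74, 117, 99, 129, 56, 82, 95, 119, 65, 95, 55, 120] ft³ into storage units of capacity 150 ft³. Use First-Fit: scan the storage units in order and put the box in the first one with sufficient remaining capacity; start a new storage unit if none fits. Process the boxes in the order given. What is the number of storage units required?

10 storage units

Put 124 ft³ in storage unit 1; 26 ft³ remain.
Put 74 ft³ in storage unit 2; 76 ft³ remain.
Put 117 ft³ in storage unit 3; 33 ft³ remain.
Put 99 ft³ in storage unit 4; 51 ft³ remain.
Put 129 ft³ in storage unit 5; 21 ft³ remain.
Put 56 ft³ in storage unit 2; 20 ft³ remain.
Put 82 ft³ in storage unit 6; 68 ft³ remain.
Put 95 ft³ in storage unit 7; 55 ft³ remain.
Put 119 ft³ in storage unit 8; 31 ft³ remain.
Put 65 ft³ in storage unit 6; 3 ft³ remain.
Put 95 ft³ in storage unit 9; 55 ft³ remain.
Put 55 ft³ in storage unit 7; 0 ft³ remain.
Put 120 ft³ in storage unit 10; 30 ft³ remain.
Final storage units: [124] [74,56] [117] [99] [129] [82,65] [95,55] [119] [95] [120].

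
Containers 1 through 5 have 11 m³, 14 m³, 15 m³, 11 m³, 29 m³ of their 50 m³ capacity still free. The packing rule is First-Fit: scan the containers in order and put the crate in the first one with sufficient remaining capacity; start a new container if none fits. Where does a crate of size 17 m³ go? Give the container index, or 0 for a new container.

Containers with room: container 5 (29 m³).
The first with room is container 5.

5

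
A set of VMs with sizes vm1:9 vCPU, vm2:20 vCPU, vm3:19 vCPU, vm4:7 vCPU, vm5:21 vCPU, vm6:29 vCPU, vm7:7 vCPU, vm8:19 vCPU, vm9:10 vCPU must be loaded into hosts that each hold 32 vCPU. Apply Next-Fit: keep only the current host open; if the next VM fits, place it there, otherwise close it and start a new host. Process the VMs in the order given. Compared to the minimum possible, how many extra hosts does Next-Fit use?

Next-Fit: [9,20] [19,7] [21] [29] [7,19] [10] → 6 hosts.
Total size 141 vCPU; any packing needs at least ⌈141/32⌉ = 5 hosts.
An optimal packing achieves that bound: [29] [21,10] [20,9] [19,7] [19,7] → 5 hosts.
Excess: 6 − 5 = 1.

1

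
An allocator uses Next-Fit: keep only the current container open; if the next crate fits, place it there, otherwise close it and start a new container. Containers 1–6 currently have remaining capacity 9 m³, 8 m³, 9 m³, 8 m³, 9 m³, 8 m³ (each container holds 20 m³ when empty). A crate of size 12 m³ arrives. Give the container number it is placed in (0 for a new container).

Next-Fit only looks at container 6, which has 8 m³ free.
12 m³ does not fit, so a new container is opened.

0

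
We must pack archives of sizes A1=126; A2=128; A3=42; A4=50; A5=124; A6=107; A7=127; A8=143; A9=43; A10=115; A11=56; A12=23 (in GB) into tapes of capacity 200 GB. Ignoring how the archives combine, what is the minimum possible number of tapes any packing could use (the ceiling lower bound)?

Total size = 126 + 128 + 42 + 50 + 124 + 107 + 127 + 143 + 43 + 115 + 56 + 23 = 1084 GB.
⌈1084 / 200⌉ = 6.

6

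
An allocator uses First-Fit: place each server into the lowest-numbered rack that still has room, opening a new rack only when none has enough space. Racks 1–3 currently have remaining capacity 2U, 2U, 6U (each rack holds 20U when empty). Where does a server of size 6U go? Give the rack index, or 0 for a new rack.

3

Racks with room: rack 3 (6U).
The first with room is rack 3.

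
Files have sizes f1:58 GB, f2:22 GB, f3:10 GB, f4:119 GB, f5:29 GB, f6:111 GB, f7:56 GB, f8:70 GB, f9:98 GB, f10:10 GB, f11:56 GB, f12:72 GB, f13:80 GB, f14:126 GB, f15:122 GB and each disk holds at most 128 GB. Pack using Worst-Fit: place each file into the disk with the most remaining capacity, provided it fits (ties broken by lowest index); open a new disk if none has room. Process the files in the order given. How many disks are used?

disk 1: place f1 (58 GB), 70 GB left
disk 1: place f2 (22 GB), 48 GB left
disk 1: place f3 (10 GB), 38 GB left
disk 2: place f4 (119 GB), 9 GB left
disk 1: place f5 (29 GB), 9 GB left
disk 3: place f6 (111 GB), 17 GB left
disk 4: place f7 (56 GB), 72 GB left
disk 4: place f8 (70 GB), 2 GB left
disk 5: place f9 (98 GB), 30 GB left
disk 5: place f10 (10 GB), 20 GB left
disk 6: place f11 (56 GB), 72 GB left
disk 6: place f12 (72 GB), 0 GB left
disk 7: place f13 (80 GB), 48 GB left
disk 8: place f14 (126 GB), 2 GB left
disk 9: place f15 (122 GB), 6 GB left
Final disks: [58,22,10,29] [119] [111] [56,70] [98,10] [56,72] [80] [126] [122].

9 disks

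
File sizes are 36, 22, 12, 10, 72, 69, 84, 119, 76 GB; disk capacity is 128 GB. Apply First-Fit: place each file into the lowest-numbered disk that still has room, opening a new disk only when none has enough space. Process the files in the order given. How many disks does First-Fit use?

disk 1: place 36 GB, 92 GB left
disk 1: place 22 GB, 70 GB left
disk 1: place 12 GB, 58 GB left
disk 1: place 10 GB, 48 GB left
disk 2: place 72 GB, 56 GB left
disk 3: place 69 GB, 59 GB left
disk 4: place 84 GB, 44 GB left
disk 5: place 119 GB, 9 GB left
disk 6: place 76 GB, 52 GB left

6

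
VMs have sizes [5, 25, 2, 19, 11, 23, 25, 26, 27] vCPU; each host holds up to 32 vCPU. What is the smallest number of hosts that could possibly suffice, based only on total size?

Total size = 5 + 25 + 2 + 19 + 11 + 23 + 25 + 26 + 27 = 163 vCPU.
⌈163 / 32⌉ = 6.

6 hosts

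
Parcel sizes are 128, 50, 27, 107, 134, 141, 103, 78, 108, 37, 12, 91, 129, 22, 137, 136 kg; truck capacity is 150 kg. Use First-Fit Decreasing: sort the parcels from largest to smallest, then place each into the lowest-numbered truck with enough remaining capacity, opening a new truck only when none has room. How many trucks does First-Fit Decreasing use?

11

Sorted descending: 141, 137, 136, 134, 129, 128, 108, 107, 103, 91, 78, 50, 37, 27, 22, 12.
141 kg → truck 1 (remaining 9 kg)
137 kg → truck 2 (remaining 13 kg)
136 kg → truck 3 (remaining 14 kg)
134 kg → truck 4 (remaining 16 kg)
129 kg → truck 5 (remaining 21 kg)
128 kg → truck 6 (remaining 22 kg)
108 kg → truck 7 (remaining 42 kg)
107 kg → truck 8 (remaining 43 kg)
103 kg → truck 9 (remaining 47 kg)
91 kg → truck 10 (remaining 59 kg)
78 kg → truck 11 (remaining 72 kg)
50 kg → truck 10 (remaining 9 kg)
37 kg → truck 7 (remaining 5 kg)
27 kg → truck 8 (remaining 16 kg)
22 kg → truck 6 (remaining 0 kg)
12 kg → truck 2 (remaining 1 kg)
Final trucks: [141] [137,12] [136] [134] [129] [128,22] [108,37] [107,27] [103] [91,50] [78].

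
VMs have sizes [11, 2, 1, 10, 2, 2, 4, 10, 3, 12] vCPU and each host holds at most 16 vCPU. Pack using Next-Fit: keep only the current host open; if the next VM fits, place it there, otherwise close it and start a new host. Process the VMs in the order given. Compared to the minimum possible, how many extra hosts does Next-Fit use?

0

Next-Fit: [11,2,1] [10,2,2] [4,10] [3,12] → 4 hosts.
Total size 57 vCPU; any packing needs at least ⌈57/16⌉ = 4 hosts.
So 4 is already optimal.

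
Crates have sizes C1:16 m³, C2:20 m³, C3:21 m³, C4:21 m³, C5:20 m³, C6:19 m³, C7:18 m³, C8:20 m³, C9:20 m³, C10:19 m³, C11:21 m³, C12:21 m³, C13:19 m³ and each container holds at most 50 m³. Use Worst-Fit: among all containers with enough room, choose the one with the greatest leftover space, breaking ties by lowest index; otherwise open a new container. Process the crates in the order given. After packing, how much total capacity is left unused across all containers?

C1 (16 m³) → container 1 (remaining 34 m³)
C2 (20 m³) → container 1 (remaining 14 m³)
C3 (21 m³) → container 2 (remaining 29 m³)
C4 (21 m³) → container 2 (remaining 8 m³)
C5 (20 m³) → container 3 (remaining 30 m³)
C6 (19 m³) → container 3 (remaining 11 m³)
C7 (18 m³) → container 4 (remaining 32 m³)
C8 (20 m³) → container 4 (remaining 12 m³)
C9 (20 m³) → container 5 (remaining 30 m³)
C10 (19 m³) → container 5 (remaining 11 m³)
C11 (21 m³) → container 6 (remaining 29 m³)
C12 (21 m³) → container 6 (remaining 8 m³)
C13 (19 m³) → container 7 (remaining 31 m³)
7 containers × 50 m³ = 350 m³; used 255 m³; unused 95 m³.

95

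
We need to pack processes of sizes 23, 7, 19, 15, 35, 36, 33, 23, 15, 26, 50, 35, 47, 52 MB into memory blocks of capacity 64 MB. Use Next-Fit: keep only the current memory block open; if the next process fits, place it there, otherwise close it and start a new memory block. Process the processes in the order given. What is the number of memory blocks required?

memory block 1: place 23 MB, 41 MB left
memory block 1: place 7 MB, 34 MB left
memory block 1: place 19 MB, 15 MB left
memory block 1: place 15 MB, 0 MB left
memory block 2: place 35 MB, 29 MB left
memory block 3: place 36 MB, 28 MB left
memory block 4: place 33 MB, 31 MB left
memory block 4: place 23 MB, 8 MB left
memory block 5: place 15 MB, 49 MB left
memory block 5: place 26 MB, 23 MB left
memory block 6: place 50 MB, 14 MB left
memory block 7: place 35 MB, 29 MB left
memory block 8: place 47 MB, 17 MB left
memory block 9: place 52 MB, 12 MB left

9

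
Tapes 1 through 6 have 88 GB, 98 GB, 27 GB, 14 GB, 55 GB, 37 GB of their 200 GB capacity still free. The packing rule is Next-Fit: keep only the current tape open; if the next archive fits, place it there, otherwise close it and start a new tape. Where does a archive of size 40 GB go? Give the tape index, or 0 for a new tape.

0

Next-Fit only looks at tape 6, which has 37 GB free.
40 GB does not fit, so a new tape is opened.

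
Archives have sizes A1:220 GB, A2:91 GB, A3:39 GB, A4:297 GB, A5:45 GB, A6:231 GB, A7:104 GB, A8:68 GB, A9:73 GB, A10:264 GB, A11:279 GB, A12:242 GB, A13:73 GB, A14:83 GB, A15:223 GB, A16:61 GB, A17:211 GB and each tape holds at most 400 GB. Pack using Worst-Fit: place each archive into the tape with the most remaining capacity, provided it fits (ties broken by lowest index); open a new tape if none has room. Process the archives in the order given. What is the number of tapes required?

Put A1 (220 GB) in tape 1; 180 GB remain.
Put A2 (91 GB) in tape 1; 89 GB remain.
Put A3 (39 GB) in tape 1; 50 GB remain.
Put A4 (297 GB) in tape 2; 103 GB remain.
Put A5 (45 GB) in tape 2; 58 GB remain.
Put A6 (231 GB) in tape 3; 169 GB remain.
Put A7 (104 GB) in tape 3; 65 GB remain.
Put A8 (68 GB) in tape 4; 332 GB remain.
Put A9 (73 GB) in tape 4; 259 GB remain.
Put A10 (264 GB) in tape 5; 136 GB remain.
Put A11 (279 GB) in tape 6; 121 GB remain.
Put A12 (242 GB) in tape 4; 17 GB remain.
Put A13 (73 GB) in tape 5; 63 GB remain.
Put A14 (83 GB) in tape 6; 38 GB remain.
Put A15 (223 GB) in tape 7; 177 GB remain.
Put A16 (61 GB) in tape 7; 116 GB remain.
Put A17 (211 GB) in tape 8; 189 GB remain.

8 tapes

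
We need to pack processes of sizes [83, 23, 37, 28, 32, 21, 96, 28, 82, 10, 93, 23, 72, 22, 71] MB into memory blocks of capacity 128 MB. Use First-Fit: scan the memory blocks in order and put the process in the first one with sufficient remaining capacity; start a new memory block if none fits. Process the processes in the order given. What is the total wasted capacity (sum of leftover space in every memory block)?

175

memory block 1: place 83 MB, 45 MB left
memory block 1: place 23 MB, 22 MB left
memory block 2: place 37 MB, 91 MB left
memory block 2: place 28 MB, 63 MB left
memory block 2: place 32 MB, 31 MB left
memory block 1: place 21 MB, 1 MB left
memory block 3: place 96 MB, 32 MB left
memory block 2: place 28 MB, 3 MB left
memory block 4: place 82 MB, 46 MB left
memory block 3: place 10 MB, 22 MB left
memory block 5: place 93 MB, 35 MB left
memory block 4: place 23 MB, 23 MB left
memory block 6: place 72 MB, 56 MB left
memory block 3: place 22 MB, 0 MB left
memory block 7: place 71 MB, 57 MB left
7 memory blocks × 128 MB = 896 MB; used 721 MB; unused 175 MB.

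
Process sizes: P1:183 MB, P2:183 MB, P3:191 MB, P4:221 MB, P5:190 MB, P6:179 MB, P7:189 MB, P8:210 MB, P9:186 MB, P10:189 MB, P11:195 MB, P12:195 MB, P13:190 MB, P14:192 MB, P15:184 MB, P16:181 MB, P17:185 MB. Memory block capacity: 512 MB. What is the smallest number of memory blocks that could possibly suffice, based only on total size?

Total size = 183 + 183 + 191 + 221 + 190 + 179 + 189 + 210 + 186 + 189 + 195 + 195 + 190 + 192 + 184 + 181 + 185 = 3243 MB.
⌈3243 / 512⌉ = 7.

7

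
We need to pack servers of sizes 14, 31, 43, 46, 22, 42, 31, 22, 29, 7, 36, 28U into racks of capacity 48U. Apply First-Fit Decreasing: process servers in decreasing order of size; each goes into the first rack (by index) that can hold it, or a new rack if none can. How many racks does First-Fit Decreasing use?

9 racks

Sorted descending: 46, 43, 42, 36, 31, 31, 29, 28, 22, 22, 14, 7.
rack 1: place 46U, 2U left
rack 2: place 43U, 5U left
rack 3: place 42U, 6U left
rack 4: place 36U, 12U left
rack 5: place 31U, 17U left
rack 6: place 31U, 17U left
rack 7: place 29U, 19U left
rack 8: place 28U, 20U left
rack 9: place 22U, 26U left
rack 9: place 22U, 4U left
rack 5: place 14U, 3U left
rack 4: place 7U, 5U left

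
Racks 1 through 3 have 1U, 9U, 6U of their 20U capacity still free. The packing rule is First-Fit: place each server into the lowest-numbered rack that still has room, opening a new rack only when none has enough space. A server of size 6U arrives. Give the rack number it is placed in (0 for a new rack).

Racks with room: rack 2 (9U), rack 3 (6U).
The first with room is rack 2.

2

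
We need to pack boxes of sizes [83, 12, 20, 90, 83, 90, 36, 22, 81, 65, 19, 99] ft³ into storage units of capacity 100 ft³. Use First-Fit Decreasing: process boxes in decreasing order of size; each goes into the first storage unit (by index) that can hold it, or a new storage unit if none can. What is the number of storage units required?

8

Sorted descending: 99, 90, 90, 83, 83, 81, 65, 36, 22, 20, 19, 12.
Put 99 ft³ in storage unit 1; 1 ft³ remain.
Put 90 ft³ in storage unit 2; 10 ft³ remain.
Put 90 ft³ in storage unit 3; 10 ft³ remain.
Put 83 ft³ in storage unit 4; 17 ft³ remain.
Put 83 ft³ in storage unit 5; 17 ft³ remain.
Put 81 ft³ in storage unit 6; 19 ft³ remain.
Put 65 ft³ in storage unit 7; 35 ft³ remain.
Put 36 ft³ in storage unit 8; 64 ft³ remain.
Put 22 ft³ in storage unit 7; 13 ft³ remain.
Put 20 ft³ in storage unit 8; 44 ft³ remain.
Put 19 ft³ in storage unit 6; 0 ft³ remain.
Put 12 ft³ in storage unit 4; 5 ft³ remain.
Final storage units: [99] [90] [90] [83,12] [83] [81,19] [65,22] [36,20].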